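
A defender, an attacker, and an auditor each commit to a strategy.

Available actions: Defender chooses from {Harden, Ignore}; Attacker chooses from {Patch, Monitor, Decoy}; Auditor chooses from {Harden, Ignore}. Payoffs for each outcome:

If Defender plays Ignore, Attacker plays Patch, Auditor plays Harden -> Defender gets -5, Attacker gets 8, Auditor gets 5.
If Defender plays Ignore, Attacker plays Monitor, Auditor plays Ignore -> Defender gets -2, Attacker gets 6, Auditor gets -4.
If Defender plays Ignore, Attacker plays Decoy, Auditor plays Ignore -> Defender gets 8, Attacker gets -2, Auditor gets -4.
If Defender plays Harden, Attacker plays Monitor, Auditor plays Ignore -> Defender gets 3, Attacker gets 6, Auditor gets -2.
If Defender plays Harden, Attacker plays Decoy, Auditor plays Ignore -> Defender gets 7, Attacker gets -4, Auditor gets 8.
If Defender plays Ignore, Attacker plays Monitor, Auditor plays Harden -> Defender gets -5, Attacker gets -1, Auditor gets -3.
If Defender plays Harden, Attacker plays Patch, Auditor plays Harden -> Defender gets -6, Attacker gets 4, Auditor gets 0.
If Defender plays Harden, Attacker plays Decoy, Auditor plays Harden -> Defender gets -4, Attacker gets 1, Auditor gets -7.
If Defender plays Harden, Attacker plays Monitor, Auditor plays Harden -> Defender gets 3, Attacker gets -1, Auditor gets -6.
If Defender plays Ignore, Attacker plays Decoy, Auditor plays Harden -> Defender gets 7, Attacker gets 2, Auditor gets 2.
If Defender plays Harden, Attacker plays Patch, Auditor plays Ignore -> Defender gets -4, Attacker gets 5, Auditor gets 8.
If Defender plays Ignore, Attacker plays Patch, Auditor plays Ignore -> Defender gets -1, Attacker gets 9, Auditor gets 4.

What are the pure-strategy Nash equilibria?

(Harden, Monitor, Ignore), (Ignore, Patch, Harden)

For each player, find the best response to each opponent profile; mutual best responses are the pure NE.
Defender against (Patch, Harden): payoffs -6, -5 → best response Ignore.
Defender against (Patch, Ignore): payoffs -4, -1 → best response Ignore.
Defender against (Monitor, Harden): payoffs 3, -5 → best response Harden.
Defender against (Monitor, Ignore): payoffs 3, -2 → best response Harden.
Defender against (Decoy, Harden): payoffs -4, 7 → best response Ignore.
Defender against (Decoy, Ignore): payoffs 7, 8 → best response Ignore.
Attacker against (Harden, Harden): payoffs 4, -1, 1 → best response Patch.
Attacker against (Harden, Ignore): payoffs 5, 6, -4 → best response Monitor.
Attacker against (Ignore, Harden): payoffs 8, -1, 2 → best response Patch.
Attacker against (Ignore, Ignore): payoffs 9, 6, -2 → best response Patch.
Auditor against (Harden, Patch): payoffs 0, 8 → best response Ignore.
Auditor against (Harden, Monitor): payoffs -6, -2 → best response Ignore.
Auditor against (Harden, Decoy): payoffs -7, 8 → best response Ignore.
Auditor against (Ignore, Patch): payoffs 5, 4 → best response Harden.
Auditor against (Ignore, Monitor): payoffs -3, -4 → best response Harden.
Auditor against (Ignore, Decoy): payoffs 2, -4 → best response Harden.
Mutual best responses: (Harden, Monitor, Ignore); (Ignore, Patch, Harden).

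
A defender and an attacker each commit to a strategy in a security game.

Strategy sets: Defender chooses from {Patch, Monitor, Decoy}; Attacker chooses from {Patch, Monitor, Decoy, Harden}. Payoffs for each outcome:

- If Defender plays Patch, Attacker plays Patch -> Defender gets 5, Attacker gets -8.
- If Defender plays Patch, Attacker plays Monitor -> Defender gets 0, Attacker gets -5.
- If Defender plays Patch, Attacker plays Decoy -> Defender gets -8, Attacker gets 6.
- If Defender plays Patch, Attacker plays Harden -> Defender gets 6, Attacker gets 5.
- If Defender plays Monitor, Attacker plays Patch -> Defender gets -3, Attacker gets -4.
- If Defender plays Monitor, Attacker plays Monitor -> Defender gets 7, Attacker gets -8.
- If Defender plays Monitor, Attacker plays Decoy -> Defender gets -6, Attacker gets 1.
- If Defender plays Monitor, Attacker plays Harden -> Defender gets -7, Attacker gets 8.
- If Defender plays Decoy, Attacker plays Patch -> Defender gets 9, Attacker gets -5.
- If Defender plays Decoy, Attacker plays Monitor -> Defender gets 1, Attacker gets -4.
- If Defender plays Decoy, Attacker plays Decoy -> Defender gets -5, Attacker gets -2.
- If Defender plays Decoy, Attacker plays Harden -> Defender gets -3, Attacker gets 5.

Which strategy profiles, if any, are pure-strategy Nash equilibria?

Mark each player's best response to every combination of opponents' strategies; a profile where every player is best-responding is a pure Nash equilibrium.
Defender against Patch: payoffs 5, -3, 9 → best response Decoy.
Defender against Monitor: payoffs 0, 7, 1 → best response Monitor.
Defender against Decoy: payoffs -8, -6, -5 → best response Decoy.
Defender against Harden: payoffs 6, -7, -3 → best response Patch.
Attacker against Patch: payoffs -8, -5, 6, 5 → best response Decoy.
Attacker against Monitor: payoffs -4, -8, 1, 8 → best response Harden.
Attacker against Decoy: payoffs -5, -4, -2, 5 → best response Harden.
No profile is a mutual best response for all players.

No pure-strategy Nash equilibrium.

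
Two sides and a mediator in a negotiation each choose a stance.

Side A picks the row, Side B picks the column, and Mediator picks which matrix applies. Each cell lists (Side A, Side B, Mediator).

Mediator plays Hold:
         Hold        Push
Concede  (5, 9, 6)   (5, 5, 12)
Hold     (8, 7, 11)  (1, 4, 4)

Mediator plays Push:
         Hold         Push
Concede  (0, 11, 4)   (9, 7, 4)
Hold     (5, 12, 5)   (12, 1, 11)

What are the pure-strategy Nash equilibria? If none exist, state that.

(Concede, Hold, Hold): Side A can switch to Hold (5 → 8). Not NE.
(Concede, Hold, Push): Side A can switch to Hold (0 → 5). Not NE.
(Concede, Push, Hold): Side B can switch to Hold (5 → 9). Not NE.
(Concede, Push, Push): Side A can switch to Hold (9 → 12). Not NE.
(Hold, Hold, Hold): Side A gets 8, best alternative 5; Side B gets 7, best alternative 4; Mediator gets 11, best alternative 5. No profitable deviation — NE.
(Hold, Hold, Push): Mediator can switch to Hold (5 → 11). Not NE.
(Hold, Push, Hold): Side A can switch to Concede (1 → 5). Not NE.
(The remaining 1 profile has a profitable deviation by the same check.)

Pure NE: (Hold, Hold, Hold)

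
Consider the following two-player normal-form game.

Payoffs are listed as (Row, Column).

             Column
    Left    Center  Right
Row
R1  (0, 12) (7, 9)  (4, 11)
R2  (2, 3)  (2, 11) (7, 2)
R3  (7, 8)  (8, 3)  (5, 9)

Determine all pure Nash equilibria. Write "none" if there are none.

none

(R1, Left): Row can switch to R2 (0 → 2). Not NE.
(R1, Center): Row can switch to R3 (7 → 8). Not NE.
(R1, Right): Row can switch to R2 (4 → 7). Not NE.
(R2, Left): Row can switch to R3 (2 → 7). Not NE.
(R2, Center): Row can switch to R1 (2 → 7). Not NE.
(R2, Right): Column can switch to Left (2 → 3). Not NE.
(The remaining 3 profiles each have a profitable deviation by the same check.)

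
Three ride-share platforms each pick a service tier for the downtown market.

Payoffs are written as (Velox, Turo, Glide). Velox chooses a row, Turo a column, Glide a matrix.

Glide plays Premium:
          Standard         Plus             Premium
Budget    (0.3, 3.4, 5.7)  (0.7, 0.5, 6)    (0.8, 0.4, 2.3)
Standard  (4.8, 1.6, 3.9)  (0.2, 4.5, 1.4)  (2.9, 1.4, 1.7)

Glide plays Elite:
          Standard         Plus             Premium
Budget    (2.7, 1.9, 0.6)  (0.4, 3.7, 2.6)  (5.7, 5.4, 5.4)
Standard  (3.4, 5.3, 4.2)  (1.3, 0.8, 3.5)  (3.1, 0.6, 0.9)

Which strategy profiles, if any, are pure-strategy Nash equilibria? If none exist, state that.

The pure Nash equilibria are (Budget, Premium, Elite), (Standard, Standard, Elite).

(Budget, Standard, Premium): Velox can switch to Standard (0.3 → 4.8). Not NE.
(Budget, Standard, Elite): Velox can switch to Standard (2.7 → 3.4). Not NE.
(Budget, Plus, Premium): Turo can switch to Standard (0.5 → 3.4). Not NE.
(Budget, Plus, Elite): Velox can switch to Standard (0.4 → 1.3). Not NE.
(Budget, Premium, Premium): Velox can switch to Standard (0.8 → 2.9). Not NE.
(Budget, Premium, Elite): Velox gets 5.7, best alternative 3.1; Turo gets 5.4, best alternative 3.7; Glide gets 5.4, best alternative 2.3. No profitable deviation — NE.
(Standard, Standard, Premium): Turo can switch to Plus (1.6 → 4.5). Not NE.
(Standard, Standard, Elite): Velox gets 3.4, best alternative 2.7; Turo gets 5.3, best alternative 0.8; Glide gets 4.2, best alternative 3.9. No profitable deviation — NE.
(The remaining 4 profiles each have a profitable deviation by the same check.)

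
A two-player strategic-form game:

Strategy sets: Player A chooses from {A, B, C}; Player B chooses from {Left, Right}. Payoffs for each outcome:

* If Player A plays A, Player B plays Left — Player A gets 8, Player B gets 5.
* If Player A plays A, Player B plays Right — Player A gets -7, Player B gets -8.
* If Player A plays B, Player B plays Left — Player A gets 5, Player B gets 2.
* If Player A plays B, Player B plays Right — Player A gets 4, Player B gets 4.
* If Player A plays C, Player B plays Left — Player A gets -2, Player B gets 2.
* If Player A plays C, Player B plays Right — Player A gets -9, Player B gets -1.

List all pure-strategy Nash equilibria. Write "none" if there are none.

Pure-strategy Nash equilibria: (A, Left) and (B, Right)

(A, Left): Player A gets 8, best alternative 5; Player B gets 5, best alternative -8. No profitable deviation — NE.
(A, Right): Player A can switch to B (-7 → 4). Not NE.
(B, Left): Player A can switch to A (5 → 8). Not NE.
(B, Right): Player A gets 4, best alternative -7; Player B gets 4, best alternative 2. No profitable deviation — NE.
(C, Left): Player A can switch to A (-2 → 8). Not NE.
(C, Right): Player A can switch to A (-9 → -7). Not NE.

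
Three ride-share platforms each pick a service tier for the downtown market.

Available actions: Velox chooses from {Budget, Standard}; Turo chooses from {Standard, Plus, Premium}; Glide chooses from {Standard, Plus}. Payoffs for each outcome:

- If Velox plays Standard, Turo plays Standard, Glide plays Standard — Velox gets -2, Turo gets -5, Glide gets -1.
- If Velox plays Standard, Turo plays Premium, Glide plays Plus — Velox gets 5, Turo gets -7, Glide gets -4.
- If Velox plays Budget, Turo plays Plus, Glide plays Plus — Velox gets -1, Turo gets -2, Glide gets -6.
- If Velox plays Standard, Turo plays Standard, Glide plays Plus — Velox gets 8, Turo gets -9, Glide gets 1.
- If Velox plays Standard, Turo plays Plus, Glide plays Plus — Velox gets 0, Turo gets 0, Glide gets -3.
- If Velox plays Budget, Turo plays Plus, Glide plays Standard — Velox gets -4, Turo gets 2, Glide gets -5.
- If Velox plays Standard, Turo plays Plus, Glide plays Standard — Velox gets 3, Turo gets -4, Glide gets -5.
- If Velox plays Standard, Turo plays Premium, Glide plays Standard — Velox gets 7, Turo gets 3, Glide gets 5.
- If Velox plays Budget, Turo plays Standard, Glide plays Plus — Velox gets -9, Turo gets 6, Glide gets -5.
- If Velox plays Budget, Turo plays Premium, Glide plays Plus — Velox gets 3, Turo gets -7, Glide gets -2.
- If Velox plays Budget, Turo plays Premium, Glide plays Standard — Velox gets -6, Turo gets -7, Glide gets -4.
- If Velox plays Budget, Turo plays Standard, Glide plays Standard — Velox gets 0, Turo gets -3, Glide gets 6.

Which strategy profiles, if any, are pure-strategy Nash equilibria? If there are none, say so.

(Budget, Standard, Standard): Turo can switch to Plus (-3 → 2). Not NE.
(Budget, Standard, Plus): Velox can switch to Standard (-9 → 8). Not NE.
(Budget, Plus, Standard): Velox can switch to Standard (-4 → 3). Not NE.
(Budget, Plus, Plus): Velox can switch to Standard (-1 → 0). Not NE.
(Budget, Premium, Standard): Velox can switch to Standard (-6 → 7). Not NE.
(Budget, Premium, Plus): Velox can switch to Standard (3 → 5). Not NE.
(Standard, Plus, Plus): Velox gets 0, best alternative -1; Turo gets 0, best alternative -7; Glide gets -3, best alternative -5. No profitable deviation — NE.
(Standard, Premium, Standard): Velox gets 7, best alternative -6; Turo gets 3, best alternative -4; Glide gets 5, best alternative -4. No profitable deviation — NE.
(The remaining 4 profiles each have a profitable deviation by the same check.)

(Standard, Plus, Plus), (Standard, Premium, Standard)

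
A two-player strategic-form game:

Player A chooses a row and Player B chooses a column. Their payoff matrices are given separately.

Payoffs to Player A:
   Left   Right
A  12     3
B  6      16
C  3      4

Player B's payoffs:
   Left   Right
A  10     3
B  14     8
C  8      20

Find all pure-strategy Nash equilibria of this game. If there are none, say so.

The unique pure-strategy Nash equilibrium is (A, Left).

Player A against Left: payoffs 12, 6, 3 → best response A.
Player A against Right: payoffs 3, 16, 4 → best response B.
Player B against A: payoffs 10, 3 → best response Left.
Player B against B: payoffs 14, 8 → best response Left.
Player B against C: payoffs 8, 20 → best response Right.
Mutual best responses: (A, Left).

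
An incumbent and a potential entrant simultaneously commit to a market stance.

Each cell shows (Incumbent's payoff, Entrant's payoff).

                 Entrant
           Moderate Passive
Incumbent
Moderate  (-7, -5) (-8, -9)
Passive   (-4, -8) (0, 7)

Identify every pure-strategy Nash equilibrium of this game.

Incumbent against Moderate: payoffs -7, -4 → best response Passive.
Incumbent against Passive: payoffs -8, 0 → best response Passive.
Entrant against Moderate: payoffs -5, -9 → best response Moderate.
Entrant against Passive: payoffs -8, 7 → best response Passive.
Mutual best responses: (Passive, Passive).

The unique pure-strategy Nash equilibrium is (Passive, Passive).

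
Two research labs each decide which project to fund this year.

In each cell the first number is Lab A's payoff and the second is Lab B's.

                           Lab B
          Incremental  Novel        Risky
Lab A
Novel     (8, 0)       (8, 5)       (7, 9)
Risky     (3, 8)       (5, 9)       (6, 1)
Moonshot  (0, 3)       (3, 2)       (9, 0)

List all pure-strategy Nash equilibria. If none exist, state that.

Lab A against Incremental: payoffs 8, 3, 0 → best response Novel.
Lab A against Novel: payoffs 8, 5, 3 → best response Novel.
Lab A against Risky: payoffs 7, 6, 9 → best response Moonshot.
Lab B against Novel: payoffs 0, 5, 9 → best response Risky.
Lab B against Risky: payoffs 8, 9, 1 → best response Novel.
Lab B against Moonshot: payoffs 3, 2, 0 → best response Incremental.
No profile is a mutual best response for all players.

No pure-strategy Nash equilibrium.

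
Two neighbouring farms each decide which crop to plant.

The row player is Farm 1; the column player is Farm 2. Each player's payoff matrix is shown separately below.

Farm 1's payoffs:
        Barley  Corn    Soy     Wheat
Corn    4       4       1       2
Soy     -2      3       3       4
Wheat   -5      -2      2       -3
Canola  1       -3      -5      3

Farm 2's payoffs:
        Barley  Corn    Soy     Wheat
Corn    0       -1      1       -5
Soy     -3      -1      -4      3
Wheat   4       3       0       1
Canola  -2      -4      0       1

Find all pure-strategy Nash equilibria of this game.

For each player, find the best response to each opponent profile; mutual best responses are the pure NE.
Farm 1 against Barley: payoffs 4, -2, -5, 1 → best response Corn.
Farm 1 against Corn: payoffs 4, 3, -2, -3 → best response Corn.
Farm 1 against Soy: payoffs 1, 3, 2, -5 → best response Soy.
Farm 1 against Wheat: payoffs 2, 4, -3, 3 → best response Soy.
Farm 2 against Corn: payoffs 0, -1, 1, -5 → best response Soy.
Farm 2 against Soy: payoffs -3, -1, -4, 3 → best response Wheat.
Farm 2 against Wheat: payoffs 4, 3, 0, 1 → best response Barley.
Farm 2 against Canola: payoffs -2, -4, 0, 1 → best response Wheat.
Mutual best responses: (Soy, Wheat).

The unique pure-strategy Nash equilibrium is (Soy, Wheat).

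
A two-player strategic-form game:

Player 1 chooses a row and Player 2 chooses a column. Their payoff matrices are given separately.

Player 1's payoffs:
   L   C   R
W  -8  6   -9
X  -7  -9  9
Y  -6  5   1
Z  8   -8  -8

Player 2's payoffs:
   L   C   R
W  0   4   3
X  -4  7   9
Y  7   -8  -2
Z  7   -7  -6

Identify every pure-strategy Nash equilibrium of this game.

The pure Nash equilibria are (W, C), (X, R), (Z, L).

(W, L): Player 1 can switch to X (-8 → -7). Not NE.
(W, C): Player 1 gets 6, best alternative 5; Player 2 gets 4, best alternative 3. No profitable deviation — NE.
(W, R): Player 1 can switch to X (-9 → 9). Not NE.
(X, L): Player 1 can switch to Y (-7 → -6). Not NE.
(X, C): Player 1 can switch to W (-9 → 6). Not NE.
(X, R): Player 1 gets 9, best alternative 1; Player 2 gets 9, best alternative 7. No profitable deviation — NE.
(Y, L): Player 1 can switch to Z (-6 → 8). Not NE.
(Y, C): Player 1 can switch to W (5 → 6). Not NE.
(Y, R): Player 1 can switch to X (1 → 9). Not NE.
(Z, L): Player 1 gets 8, best alternative -6; Player 2 gets 7, best alternative -6. No profitable deviation — NE.
(Z, C): Player 1 can switch to W (-8 → 6). Not NE.
(Z, R): Player 1 can switch to X (-8 → 9). Not NE.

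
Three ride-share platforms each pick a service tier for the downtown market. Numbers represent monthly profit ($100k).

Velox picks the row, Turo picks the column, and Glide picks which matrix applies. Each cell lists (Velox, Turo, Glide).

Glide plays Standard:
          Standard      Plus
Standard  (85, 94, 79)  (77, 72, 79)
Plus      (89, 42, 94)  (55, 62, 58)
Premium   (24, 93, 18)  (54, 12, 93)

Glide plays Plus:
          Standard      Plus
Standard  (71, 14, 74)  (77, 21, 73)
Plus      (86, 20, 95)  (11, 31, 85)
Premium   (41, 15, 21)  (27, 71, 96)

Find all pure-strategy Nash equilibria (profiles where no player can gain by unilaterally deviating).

No pure-strategy Nash equilibrium.

For each player, find the best response to each opponent profile; mutual best responses are the pure NE.
Velox against (Standard, Standard): payoffs 85, 89, 24 → best response Plus.
Velox against (Standard, Plus): payoffs 71, 86, 41 → best response Plus.
Velox against (Plus, Standard): payoffs 77, 55, 54 → best response Standard.
Velox against (Plus, Plus): payoffs 77, 11, 27 → best response Standard.
Turo against (Standard, Standard): payoffs 94, 72 → best response Standard.
Turo against (Standard, Plus): payoffs 14, 21 → best response Plus.
Turo against (Plus, Standard): payoffs 42, 62 → best response Plus.
Turo against (Plus, Plus): payoffs 20, 31 → best response Plus.
Turo against (Premium, Standard): payoffs 93, 12 → best response Standard.
Turo against (Premium, Plus): payoffs 15, 71 → best response Plus.
Glide against (Standard, Standard): payoffs 79, 74 → best response Standard.
Glide against (Standard, Plus): payoffs 79, 73 → best response Standard.
Glide against (Plus, Standard): payoffs 94, 95 → best response Plus.
Glide against (Plus, Plus): payoffs 58, 85 → best response Plus.
Glide against (Premium, Standard): payoffs 18, 21 → best response Plus.
Glide against (Premium, Plus): payoffs 93, 96 → best response Plus.
No profile is a mutual best response for all players.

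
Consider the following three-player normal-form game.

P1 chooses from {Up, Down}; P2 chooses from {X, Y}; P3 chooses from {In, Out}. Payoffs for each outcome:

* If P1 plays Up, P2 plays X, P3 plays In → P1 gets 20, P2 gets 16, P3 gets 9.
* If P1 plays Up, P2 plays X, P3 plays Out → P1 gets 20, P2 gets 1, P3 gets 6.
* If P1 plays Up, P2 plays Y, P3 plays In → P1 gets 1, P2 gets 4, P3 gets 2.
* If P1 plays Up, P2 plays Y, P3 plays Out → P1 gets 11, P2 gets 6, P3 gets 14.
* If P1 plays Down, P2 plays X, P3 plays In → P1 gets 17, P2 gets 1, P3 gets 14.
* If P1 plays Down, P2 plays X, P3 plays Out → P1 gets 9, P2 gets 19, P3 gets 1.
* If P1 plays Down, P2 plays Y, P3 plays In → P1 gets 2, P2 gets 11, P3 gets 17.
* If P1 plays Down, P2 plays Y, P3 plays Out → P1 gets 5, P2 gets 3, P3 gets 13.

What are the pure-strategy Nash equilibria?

(Up, X, In); (Up, Y, Out); (Down, Y, In)

P1 against (X, In): payoffs 20, 17 → best response Up.
P1 against (X, Out): payoffs 20, 9 → best response Up.
P1 against (Y, In): payoffs 1, 2 → best response Down.
P1 against (Y, Out): payoffs 11, 5 → best response Up.
P2 against (Up, In): payoffs 16, 4 → best response X.
P2 against (Up, Out): payoffs 1, 6 → best response Y.
P2 against (Down, In): payoffs 1, 11 → best response Y.
P2 against (Down, Out): payoffs 19, 3 → best response X.
P3 against (Up, X): payoffs 9, 6 → best response In.
P3 against (Up, Y): payoffs 2, 14 → best response Out.
P3 against (Down, X): payoffs 14, 1 → best response In.
P3 against (Down, Y): payoffs 17, 13 → best response In.
Mutual best responses: (Up, X, In); (Up, Y, Out); (Down, Y, In).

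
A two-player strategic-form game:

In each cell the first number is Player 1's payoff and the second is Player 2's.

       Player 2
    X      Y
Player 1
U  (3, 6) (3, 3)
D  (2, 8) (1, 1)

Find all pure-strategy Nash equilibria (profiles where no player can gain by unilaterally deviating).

Player 1 against X: payoffs 3, 2 → best response U.
Player 1 against Y: payoffs 3, 1 → best response U.
Player 2 against U: payoffs 6, 3 → best response X.
Player 2 against D: payoffs 8, 1 → best response X.
Mutual best responses: (U, X).

Pure NE: (U, X)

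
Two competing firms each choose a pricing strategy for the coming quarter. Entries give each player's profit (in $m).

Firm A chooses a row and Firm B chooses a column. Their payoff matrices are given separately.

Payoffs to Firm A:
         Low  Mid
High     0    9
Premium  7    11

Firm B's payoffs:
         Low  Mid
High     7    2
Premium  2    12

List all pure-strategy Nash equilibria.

For each player, find the best response to each opponent profile; mutual best responses are the pure NE.
Firm A against Low: payoffs 0, 7 → best response Premium.
Firm A against Mid: payoffs 9, 11 → best response Premium.
Firm B against High: payoffs 7, 2 → best response Low.
Firm B against Premium: payoffs 2, 12 → best response Mid.
Mutual best responses: (Premium, Mid).

Pure NE: (Premium, Mid)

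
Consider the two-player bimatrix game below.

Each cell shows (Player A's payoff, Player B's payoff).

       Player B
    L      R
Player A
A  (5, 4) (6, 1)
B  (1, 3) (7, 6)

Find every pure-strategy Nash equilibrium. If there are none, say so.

(A, L), (B, R)

Check each profile: it is a Nash equilibrium iff no player can strictly gain by switching unilaterally.
(A, L): Player A gets 5, best alternative 1; Player B gets 4, best alternative 1. No profitable deviation — NE.
(A, R): Player A can switch to B (6 → 7). Not NE.
(B, L): Player A can switch to A (1 → 5). Not NE.
(B, R): Player A gets 7, best alternative 6; Player B gets 6, best alternative 3. No profitable deviation — NE.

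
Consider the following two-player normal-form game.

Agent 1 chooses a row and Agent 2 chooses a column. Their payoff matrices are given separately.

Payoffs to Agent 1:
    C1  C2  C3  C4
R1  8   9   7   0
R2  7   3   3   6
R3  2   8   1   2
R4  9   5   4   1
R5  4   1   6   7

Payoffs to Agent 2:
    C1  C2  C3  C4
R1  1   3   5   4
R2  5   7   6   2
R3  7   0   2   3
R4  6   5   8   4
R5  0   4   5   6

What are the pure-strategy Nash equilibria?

Agent 1 against C1: payoffs 8, 7, 2, 9, 4 → best response R4.
Agent 1 against C2: payoffs 9, 3, 8, 5, 1 → best response R1.
Agent 1 against C3: payoffs 7, 3, 1, 4, 6 → best response R1.
Agent 1 against C4: payoffs 0, 6, 2, 1, 7 → best response R5.
Agent 2 against R1: payoffs 1, 3, 5, 4 → best response C3.
Agent 2 against R2: payoffs 5, 7, 6, 2 → best response C2.
Agent 2 against R3: payoffs 7, 0, 2, 3 → best response C1.
Agent 2 against R4: payoffs 6, 5, 8, 4 → best response C3.
Agent 2 against R5: payoffs 0, 4, 5, 6 → best response C4.
Mutual best responses: (R1, C3); (R5, C4).

The pure Nash equilibria are (R1, C3), (R5, C4).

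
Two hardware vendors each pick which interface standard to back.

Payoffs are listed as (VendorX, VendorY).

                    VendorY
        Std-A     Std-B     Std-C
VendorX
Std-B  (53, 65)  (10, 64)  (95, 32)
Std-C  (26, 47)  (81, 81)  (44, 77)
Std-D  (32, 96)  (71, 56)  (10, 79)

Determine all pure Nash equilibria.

Pure-strategy Nash equilibria: (Std-B, Std-A), (Std-C, Std-B)

VendorX against Std-A: payoffs 53, 26, 32 → best response Std-B.
VendorX against Std-B: payoffs 10, 81, 71 → best response Std-C.
VendorX against Std-C: payoffs 95, 44, 10 → best response Std-B.
VendorY against Std-B: payoffs 65, 64, 32 → best response Std-A.
VendorY against Std-C: payoffs 47, 81, 77 → best response Std-B.
VendorY against Std-D: payoffs 96, 56, 79 → best response Std-A.
Mutual best responses: (Std-B, Std-A); (Std-C, Std-B).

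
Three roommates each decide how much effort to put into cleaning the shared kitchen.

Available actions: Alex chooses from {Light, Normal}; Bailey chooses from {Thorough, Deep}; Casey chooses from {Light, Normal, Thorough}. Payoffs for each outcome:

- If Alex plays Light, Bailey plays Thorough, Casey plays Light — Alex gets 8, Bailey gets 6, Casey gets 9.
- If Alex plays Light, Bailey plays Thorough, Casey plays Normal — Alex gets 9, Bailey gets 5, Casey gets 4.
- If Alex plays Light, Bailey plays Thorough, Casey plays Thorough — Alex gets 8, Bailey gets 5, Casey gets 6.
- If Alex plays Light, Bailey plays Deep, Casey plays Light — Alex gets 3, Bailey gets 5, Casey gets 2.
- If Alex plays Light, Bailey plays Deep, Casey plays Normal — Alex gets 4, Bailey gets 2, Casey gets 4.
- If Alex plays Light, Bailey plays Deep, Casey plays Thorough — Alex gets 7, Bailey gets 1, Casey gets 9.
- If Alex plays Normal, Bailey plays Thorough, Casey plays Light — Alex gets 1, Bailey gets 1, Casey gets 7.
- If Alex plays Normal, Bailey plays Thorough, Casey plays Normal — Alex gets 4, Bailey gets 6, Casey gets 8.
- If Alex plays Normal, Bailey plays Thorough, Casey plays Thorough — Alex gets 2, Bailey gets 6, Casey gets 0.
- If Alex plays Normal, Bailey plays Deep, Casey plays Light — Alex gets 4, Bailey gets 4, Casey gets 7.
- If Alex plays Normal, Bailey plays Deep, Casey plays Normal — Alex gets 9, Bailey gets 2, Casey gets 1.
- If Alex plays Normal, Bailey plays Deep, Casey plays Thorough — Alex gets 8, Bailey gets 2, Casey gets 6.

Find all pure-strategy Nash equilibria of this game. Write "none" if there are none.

(Light, Thorough, Light); (Normal, Deep, Light)

Alex against (Thorough, Light): payoffs 8, 1 → best response Light.
Alex against (Thorough, Normal): payoffs 9, 4 → best response Light.
Alex against (Thorough, Thorough): payoffs 8, 2 → best response Light.
Alex against (Deep, Light): payoffs 3, 4 → best response Normal.
Alex against (Deep, Normal): payoffs 4, 9 → best response Normal.
Alex against (Deep, Thorough): payoffs 7, 8 → best response Normal.
Bailey against (Light, Light): payoffs 6, 5 → best response Thorough.
Bailey against (Light, Normal): payoffs 5, 2 → best response Thorough.
Bailey against (Light, Thorough): payoffs 5, 1 → best response Thorough.
Bailey against (Normal, Light): payoffs 1, 4 → best response Deep.
Bailey against (Normal, Normal): payoffs 6, 2 → best response Thorough.
Bailey against (Normal, Thorough): payoffs 6, 2 → best response Thorough.
Casey against (Light, Thorough): payoffs 9, 4, 6 → best response Light.
Casey against (Light, Deep): payoffs 2, 4, 9 → best response Thorough.
Casey against (Normal, Thorough): payoffs 7, 8, 0 → best response Normal.
Casey against (Normal, Deep): payoffs 7, 1, 6 → best response Light.
Mutual best responses: (Light, Thorough, Light); (Normal, Deep, Light).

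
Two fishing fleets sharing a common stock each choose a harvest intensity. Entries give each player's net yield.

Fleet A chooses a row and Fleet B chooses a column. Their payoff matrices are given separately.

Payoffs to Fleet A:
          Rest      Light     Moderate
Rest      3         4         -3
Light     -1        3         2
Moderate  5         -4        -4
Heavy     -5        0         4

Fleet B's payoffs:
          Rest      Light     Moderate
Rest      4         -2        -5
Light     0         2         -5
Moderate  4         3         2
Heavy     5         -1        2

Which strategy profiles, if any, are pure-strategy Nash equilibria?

Pure NE: (Moderate, Rest)

Check each profile: it is a Nash equilibrium iff no player can strictly gain by switching unilaterally.
(Rest, Rest): Fleet A can switch to Moderate (3 → 5). Not NE.
(Rest, Light): Fleet B can switch to Rest (-2 → 4). Not NE.
(Rest, Moderate): Fleet A can switch to Light (-3 → 2). Not NE.
(Light, Rest): Fleet A can switch to Rest (-1 → 3). Not NE.
(Light, Light): Fleet A can switch to Rest (3 → 4). Not NE.
(Light, Moderate): Fleet A can switch to Heavy (2 → 4). Not NE.
(Moderate, Rest): Fleet A gets 5, best alternative 3; Fleet B gets 4, best alternative 3. No profitable deviation — NE.
(Moderate, Light): Fleet A can switch to Rest (-4 → 4). Not NE.
(Moderate, Moderate): Fleet A can switch to Rest (-4 → -3). Not NE.
(Heavy, Rest): Fleet A can switch to Rest (-5 → 3). Not NE.
(Heavy, Light): Fleet A can switch to Rest (0 → 4). Not NE.
(The remaining 1 profile has a profitable deviation by the same check.)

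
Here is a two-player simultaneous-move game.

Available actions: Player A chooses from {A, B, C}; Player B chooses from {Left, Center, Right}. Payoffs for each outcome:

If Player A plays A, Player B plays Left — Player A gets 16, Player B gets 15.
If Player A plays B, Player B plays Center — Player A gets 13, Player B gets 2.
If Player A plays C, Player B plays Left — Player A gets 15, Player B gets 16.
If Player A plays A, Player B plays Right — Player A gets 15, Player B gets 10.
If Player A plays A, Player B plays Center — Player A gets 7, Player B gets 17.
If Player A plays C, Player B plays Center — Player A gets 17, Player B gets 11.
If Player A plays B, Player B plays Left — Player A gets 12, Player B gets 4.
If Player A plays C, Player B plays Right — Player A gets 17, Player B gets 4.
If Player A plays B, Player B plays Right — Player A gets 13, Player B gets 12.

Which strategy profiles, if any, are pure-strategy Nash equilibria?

No pure-strategy Nash equilibrium.

For each player, find the best response to each opponent profile; mutual best responses are the pure NE.
Player A against Left: payoffs 16, 12, 15 → best response A.
Player A against Center: payoffs 7, 13, 17 → best response C.
Player A against Right: payoffs 15, 13, 17 → best response C.
Player B against A: payoffs 15, 17, 10 → best response Center.
Player B against B: payoffs 4, 2, 12 → best response Right.
Player B against C: payoffs 16, 11, 4 → best response Left.
No profile is a mutual best response for all players.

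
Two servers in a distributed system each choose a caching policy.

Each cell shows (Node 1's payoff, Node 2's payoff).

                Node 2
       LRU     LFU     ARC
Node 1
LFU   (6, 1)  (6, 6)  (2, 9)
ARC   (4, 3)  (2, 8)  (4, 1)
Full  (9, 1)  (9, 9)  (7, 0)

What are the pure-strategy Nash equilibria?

(Full, LFU)

For each player, find the best response to each opponent profile; mutual best responses are the pure NE.
Node 1 against LRU: payoffs 6, 4, 9 → best response Full.
Node 1 against LFU: payoffs 6, 2, 9 → best response Full.
Node 1 against ARC: payoffs 2, 4, 7 → best response Full.
Node 2 against LFU: payoffs 1, 6, 9 → best response ARC.
Node 2 against ARC: payoffs 3, 8, 1 → best response LFU.
Node 2 against Full: payoffs 1, 9, 0 → best response LFU.
Mutual best responses: (Full, LFU).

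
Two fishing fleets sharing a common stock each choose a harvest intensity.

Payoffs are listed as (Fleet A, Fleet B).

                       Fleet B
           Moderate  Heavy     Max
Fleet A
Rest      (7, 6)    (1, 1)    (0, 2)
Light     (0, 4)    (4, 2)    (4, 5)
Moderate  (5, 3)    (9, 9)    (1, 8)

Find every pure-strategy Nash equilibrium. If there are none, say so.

The pure Nash equilibria are (Rest, Moderate) and (Light, Max) and (Moderate, Heavy).

Fleet A against Moderate: payoffs 7, 0, 5 → best response Rest.
Fleet A against Heavy: payoffs 1, 4, 9 → best response Moderate.
Fleet A against Max: payoffs 0, 4, 1 → best response Light.
Fleet B against Rest: payoffs 6, 1, 2 → best response Moderate.
Fleet B against Light: payoffs 4, 2, 5 → best response Max.
Fleet B against Moderate: payoffs 3, 9, 8 → best response Heavy.
Mutual best responses: (Rest, Moderate); (Light, Max); (Moderate, Heavy).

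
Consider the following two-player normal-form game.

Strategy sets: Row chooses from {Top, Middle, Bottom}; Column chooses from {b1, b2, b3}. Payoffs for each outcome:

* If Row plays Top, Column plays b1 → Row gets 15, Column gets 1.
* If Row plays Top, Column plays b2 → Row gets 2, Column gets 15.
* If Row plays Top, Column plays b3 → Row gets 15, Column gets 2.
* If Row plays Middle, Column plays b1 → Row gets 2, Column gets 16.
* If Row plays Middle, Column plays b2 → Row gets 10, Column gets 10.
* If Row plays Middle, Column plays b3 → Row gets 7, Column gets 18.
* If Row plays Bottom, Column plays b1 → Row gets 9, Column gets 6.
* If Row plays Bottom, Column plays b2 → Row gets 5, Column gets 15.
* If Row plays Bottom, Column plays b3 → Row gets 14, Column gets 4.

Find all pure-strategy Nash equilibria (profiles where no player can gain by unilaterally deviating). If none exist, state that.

This game has no pure Nash equilibrium.

(Top, b1): Column can switch to b2 (1 → 15). Not NE.
(Top, b2): Row can switch to Middle (2 → 10). Not NE.
(Top, b3): Column can switch to b2 (2 → 15). Not NE.
(Middle, b1): Row can switch to Top (2 → 15). Not NE.
(Middle, b2): Column can switch to b1 (10 → 16). Not NE.
(Middle, b3): Row can switch to Top (7 → 15). Not NE.
(Bottom, b1): Row can switch to Top (9 → 15). Not NE.
(Bottom, b2): Row can switch to Middle (5 → 10). Not NE.
(Bottom, b3): Row can switch to Top (14 → 15). Not NE.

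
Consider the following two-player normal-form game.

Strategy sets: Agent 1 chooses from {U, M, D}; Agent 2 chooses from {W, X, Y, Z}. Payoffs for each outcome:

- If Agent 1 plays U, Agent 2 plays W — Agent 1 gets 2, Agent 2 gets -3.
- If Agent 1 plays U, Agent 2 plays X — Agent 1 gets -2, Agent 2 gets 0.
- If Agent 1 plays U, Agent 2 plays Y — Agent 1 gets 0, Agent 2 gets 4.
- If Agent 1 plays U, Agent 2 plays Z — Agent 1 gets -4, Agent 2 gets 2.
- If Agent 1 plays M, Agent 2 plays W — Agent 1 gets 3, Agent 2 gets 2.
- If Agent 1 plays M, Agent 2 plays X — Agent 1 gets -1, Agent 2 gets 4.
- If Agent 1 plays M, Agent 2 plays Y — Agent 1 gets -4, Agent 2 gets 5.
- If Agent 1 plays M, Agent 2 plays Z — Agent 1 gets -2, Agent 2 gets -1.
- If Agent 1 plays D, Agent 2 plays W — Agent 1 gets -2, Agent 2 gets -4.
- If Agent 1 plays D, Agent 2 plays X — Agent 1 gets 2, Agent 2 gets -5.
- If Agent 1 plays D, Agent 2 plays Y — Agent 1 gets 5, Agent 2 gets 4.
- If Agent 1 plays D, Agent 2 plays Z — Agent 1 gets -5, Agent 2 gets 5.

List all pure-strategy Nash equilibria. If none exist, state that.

For each strategy profile, look for a profitable unilateral deviation.
(U, W): Agent 1 can switch to M (2 → 3). Not NE.
(U, X): Agent 1 can switch to M (-2 → -1). Not NE.
(U, Y): Agent 1 can switch to D (0 → 5). Not NE.
(U, Z): Agent 1 can switch to M (-4 → -2). Not NE.
(M, W): Agent 2 can switch to X (2 → 4). Not NE.
(M, X): Agent 1 can switch to D (-1 → 2). Not NE.
(The remaining 6 profiles each have a profitable deviation by the same check.)

No pure-strategy Nash equilibrium.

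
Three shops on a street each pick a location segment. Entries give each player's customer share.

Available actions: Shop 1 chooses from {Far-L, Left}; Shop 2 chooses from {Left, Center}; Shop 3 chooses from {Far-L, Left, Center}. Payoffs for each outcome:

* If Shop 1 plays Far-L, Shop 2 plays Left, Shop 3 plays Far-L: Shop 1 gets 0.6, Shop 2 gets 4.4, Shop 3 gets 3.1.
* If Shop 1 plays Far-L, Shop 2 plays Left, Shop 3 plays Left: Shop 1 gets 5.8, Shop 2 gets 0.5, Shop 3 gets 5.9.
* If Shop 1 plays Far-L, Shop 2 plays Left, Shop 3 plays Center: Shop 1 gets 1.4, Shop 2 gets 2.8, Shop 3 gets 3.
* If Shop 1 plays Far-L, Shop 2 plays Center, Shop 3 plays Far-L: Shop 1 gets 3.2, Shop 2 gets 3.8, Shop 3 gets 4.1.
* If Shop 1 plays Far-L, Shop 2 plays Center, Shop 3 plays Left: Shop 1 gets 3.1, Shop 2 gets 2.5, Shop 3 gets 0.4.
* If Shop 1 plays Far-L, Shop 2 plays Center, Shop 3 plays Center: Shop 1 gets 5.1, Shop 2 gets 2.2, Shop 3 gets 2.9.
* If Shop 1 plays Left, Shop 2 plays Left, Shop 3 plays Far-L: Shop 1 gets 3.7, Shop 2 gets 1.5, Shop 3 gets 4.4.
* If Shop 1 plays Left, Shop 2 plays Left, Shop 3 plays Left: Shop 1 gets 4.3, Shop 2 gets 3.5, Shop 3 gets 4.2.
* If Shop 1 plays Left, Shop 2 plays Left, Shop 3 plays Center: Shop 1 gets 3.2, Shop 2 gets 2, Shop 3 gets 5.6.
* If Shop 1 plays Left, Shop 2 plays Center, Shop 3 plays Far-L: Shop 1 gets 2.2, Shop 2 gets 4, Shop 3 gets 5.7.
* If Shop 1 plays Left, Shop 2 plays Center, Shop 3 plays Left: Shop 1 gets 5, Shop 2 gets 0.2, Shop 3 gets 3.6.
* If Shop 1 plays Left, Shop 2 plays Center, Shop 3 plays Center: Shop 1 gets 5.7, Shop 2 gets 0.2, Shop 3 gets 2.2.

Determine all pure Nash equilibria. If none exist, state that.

The unique pure-strategy Nash equilibrium is (Left, Left, Center).

Mark each player's best response to every combination of opponents' strategies; a profile where every player is best-responding is a pure Nash equilibrium.
Shop 1 against (Left, Far-L): payoffs 0.6, 3.7 → best response Left.
Shop 1 against (Left, Left): payoffs 5.8, 4.3 → best response Far-L.
Shop 1 against (Left, Center): payoffs 1.4, 3.2 → best response Left.
Shop 1 against (Center, Far-L): payoffs 3.2, 2.2 → best response Far-L.
Shop 1 against (Center, Left): payoffs 3.1, 5 → best response Left.
Shop 1 against (Center, Center): payoffs 5.1, 5.7 → best response Left.
Shop 2 against (Far-L, Far-L): payoffs 4.4, 3.8 → best response Left.
Shop 2 against (Far-L, Left): payoffs 0.5, 2.5 → best response Center.
Shop 2 against (Far-L, Center): payoffs 2.8, 2.2 → best response Left.
Shop 2 against (Left, Far-L): payoffs 1.5, 4 → best response Center.
Shop 2 against (Left, Left): payoffs 3.5, 0.2 → best response Left.
Shop 2 against (Left, Center): payoffs 2, 0.2 → best response Left.
Shop 3 against (Far-L, Left): payoffs 3.1, 5.9, 3 → best response Left.
Shop 3 against (Far-L, Center): payoffs 4.1, 0.4, 2.9 → best response Far-L.
Shop 3 against (Left, Left): payoffs 4.4, 4.2, 5.6 → best response Center.
Shop 3 against (Left, Center): payoffs 5.7, 3.6, 2.2 → best response Far-L.
Mutual best responses: (Left, Left, Center).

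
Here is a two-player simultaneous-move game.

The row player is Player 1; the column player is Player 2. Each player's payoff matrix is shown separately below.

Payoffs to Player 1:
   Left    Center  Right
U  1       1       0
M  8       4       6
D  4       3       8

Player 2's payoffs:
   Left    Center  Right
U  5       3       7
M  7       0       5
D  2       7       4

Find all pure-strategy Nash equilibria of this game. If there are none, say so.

Player 1 against Left: payoffs 1, 8, 4 → best response M.
Player 1 against Center: payoffs 1, 4, 3 → best response M.
Player 1 against Right: payoffs 0, 6, 8 → best response D.
Player 2 against U: payoffs 5, 3, 7 → best response Right.
Player 2 against M: payoffs 7, 0, 5 → best response Left.
Player 2 against D: payoffs 2, 7, 4 → best response Center.
Mutual best responses: (M, Left).

(M, Left)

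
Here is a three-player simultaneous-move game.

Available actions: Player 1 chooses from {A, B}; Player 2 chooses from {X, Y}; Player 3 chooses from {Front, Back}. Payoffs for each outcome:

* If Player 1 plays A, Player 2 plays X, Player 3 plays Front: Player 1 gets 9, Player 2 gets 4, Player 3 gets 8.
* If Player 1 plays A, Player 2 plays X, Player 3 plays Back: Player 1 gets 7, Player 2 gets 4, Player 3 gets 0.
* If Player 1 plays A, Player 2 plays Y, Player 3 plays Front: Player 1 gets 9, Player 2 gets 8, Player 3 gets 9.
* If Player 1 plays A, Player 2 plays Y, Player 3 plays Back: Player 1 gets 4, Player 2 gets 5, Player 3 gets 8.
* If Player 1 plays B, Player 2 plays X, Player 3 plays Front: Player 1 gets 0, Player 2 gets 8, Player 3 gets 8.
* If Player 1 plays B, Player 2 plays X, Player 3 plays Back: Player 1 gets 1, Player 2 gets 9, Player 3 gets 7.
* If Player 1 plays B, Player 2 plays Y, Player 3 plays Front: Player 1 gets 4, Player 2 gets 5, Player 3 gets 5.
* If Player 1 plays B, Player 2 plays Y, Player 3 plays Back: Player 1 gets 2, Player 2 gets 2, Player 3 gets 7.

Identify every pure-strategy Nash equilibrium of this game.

Mark each player's best response to every combination of opponents' strategies; a profile where every player is best-responding is a pure Nash equilibrium.
Player 1 against (X, Front): payoffs 9, 0 → best response A.
Player 1 against (X, Back): payoffs 7, 1 → best response A.
Player 1 against (Y, Front): payoffs 9, 4 → best response A.
Player 1 against (Y, Back): payoffs 4, 2 → best response A.
Player 2 against (A, Front): payoffs 4, 8 → best response Y.
Player 2 against (A, Back): payoffs 4, 5 → best response Y.
Player 2 against (B, Front): payoffs 8, 5 → best response X.
Player 2 against (B, Back): payoffs 9, 2 → best response X.
Player 3 against (A, X): payoffs 8, 0 → best response Front.
Player 3 against (A, Y): payoffs 9, 8 → best response Front.
Player 3 against (B, X): payoffs 8, 7 → best response Front.
Player 3 against (B, Y): payoffs 5, 7 → best response Back.
Mutual best responses: (A, Y, Front).

Pure NE: (A, Y, Front)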